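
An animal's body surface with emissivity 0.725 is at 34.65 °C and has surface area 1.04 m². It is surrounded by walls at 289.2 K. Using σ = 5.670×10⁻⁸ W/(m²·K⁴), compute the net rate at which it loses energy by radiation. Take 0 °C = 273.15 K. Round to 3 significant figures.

Net loss ≈ 84.7 W

T = 34.65 °C + 273.15 = 307.80 K.
Area A = 1.04 m².
Net radiated power P_net = εσA(T⁴ − T₀⁴) = 0.725×5.670×10⁻⁸×1.04×(307.80⁴ − 289.2⁴).
T⁴ − T₀⁴ = 8.97583×10⁹ − 6.99509×10⁹ = 1.98074×10⁹ K⁴, so P_net = 84.7 W.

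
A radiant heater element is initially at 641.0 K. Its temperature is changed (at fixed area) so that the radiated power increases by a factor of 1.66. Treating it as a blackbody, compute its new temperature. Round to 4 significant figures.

P ∝ T⁴, so T₂/T₁ = (P₂/P₁)^(1/4) = (1.66)^(1/4) = 1.13508.
T₂ = 641.0 × 1.13508 = 727.6 K.

T₂ ≈ 727.6 K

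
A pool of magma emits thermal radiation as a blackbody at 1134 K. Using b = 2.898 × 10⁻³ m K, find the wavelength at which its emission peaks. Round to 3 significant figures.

Wien's displacement law: λ_max = b/T = (2.898×10⁻³ m·K)/(1134 K) = 2.556×10⁻⁶ m.
That is 2.56×10³ nm, in the infrared range.

λ_max ≈ 2.56×10³ nm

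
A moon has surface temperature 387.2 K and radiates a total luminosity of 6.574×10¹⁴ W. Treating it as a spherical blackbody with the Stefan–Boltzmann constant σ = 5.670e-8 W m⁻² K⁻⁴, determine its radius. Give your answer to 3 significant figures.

L = 4πR²σT⁴ ⇒ R = √(L/(4πσT⁴)).
σT⁴ = 1274.45 W/m², so R = √(6.574×10¹⁴/(4π×1274.45)) = 2.03×10⁵ m.

R ≈ 2.03×10⁵ m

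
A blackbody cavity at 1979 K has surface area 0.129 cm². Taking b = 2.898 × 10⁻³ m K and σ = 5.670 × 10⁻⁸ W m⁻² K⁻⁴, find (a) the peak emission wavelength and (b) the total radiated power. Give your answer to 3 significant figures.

λ_max ≈ 1.46×10³ nm; P ≈ 11.2 W

(a) λ_max = b/T = 2.898×10⁻³/1979 = 1.464×10⁻⁶ m = 1.46×10³ nm.
Area A = 0.129 cm² = 1.29×10⁻⁵ m².
(b) P = σAT⁴ = 5.670×10⁻⁸×1.29×10⁻⁵×(1979)⁴ = 11.2 W.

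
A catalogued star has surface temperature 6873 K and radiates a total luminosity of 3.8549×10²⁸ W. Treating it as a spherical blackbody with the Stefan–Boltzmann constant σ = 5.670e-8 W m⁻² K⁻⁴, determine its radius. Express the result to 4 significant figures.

R ≈ 4.924×10⁹ m

L = 4πR²σT⁴ ⇒ R = √(L/(4πσT⁴)).
σT⁴ = 1.26523×10⁸ W/m², so R = √(3.8549×10²⁸/(4π×1.26523×10⁸)) = 4.924×10⁹ m.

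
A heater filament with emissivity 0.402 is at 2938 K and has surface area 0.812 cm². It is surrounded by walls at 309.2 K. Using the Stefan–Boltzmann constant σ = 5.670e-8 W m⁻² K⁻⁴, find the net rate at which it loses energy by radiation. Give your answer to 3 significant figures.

Net loss ≈ 138 W

Area A = 0.812 cm² = 8.12×10⁻⁵ m².
Net radiated power P_net = εσA(T⁴ − T₀⁴) = 0.402×5.670×10⁻⁸×8.12×10⁻⁵×(2938⁴ − 309.2⁴).
T⁴ − T₀⁴ = 7.45087×10¹³ − 9.14025×10⁹ = 7.44996×10¹³ K⁴, so P_net = 138 W.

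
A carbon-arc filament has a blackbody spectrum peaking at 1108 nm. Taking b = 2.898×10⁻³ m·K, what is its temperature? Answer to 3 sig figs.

Wien's law gives T = b/λ_max = (2.898×10⁻³ m·K)/(1.108×10⁻⁶ m) = 2.62×10³ K.

T ≈ 2.62×10³ K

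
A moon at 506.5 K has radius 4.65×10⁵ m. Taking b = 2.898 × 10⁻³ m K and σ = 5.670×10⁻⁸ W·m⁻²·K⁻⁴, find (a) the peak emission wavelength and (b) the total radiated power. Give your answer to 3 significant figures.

(a) λ_max = b/T = 2.898×10⁻³/506.5 = 5.722×10⁻⁶ m = 5.72 μm.
Surface area A = 4πR² = 4π(4.65×10⁵ m)² = 2.71716×10¹² m².
(b) P = σAT⁴ = 5.670×10⁻⁸×2.71716×10¹²×(506.5)⁴ = 1.01×10¹⁶ W.

λ_max ≈ 5.72 μm; P ≈ 1.01×10¹⁶ W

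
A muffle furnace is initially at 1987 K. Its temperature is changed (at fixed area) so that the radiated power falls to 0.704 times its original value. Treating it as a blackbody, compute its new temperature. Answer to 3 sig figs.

P ∝ T⁴, so T₂/T₁ = (P₂/P₁)^(1/4) = (0.704)^(1/4) = 0.915995.
T₂ = 1987 × 0.915995 = 1.82×10³ K.

T₂ ≈ 1.82×10³ K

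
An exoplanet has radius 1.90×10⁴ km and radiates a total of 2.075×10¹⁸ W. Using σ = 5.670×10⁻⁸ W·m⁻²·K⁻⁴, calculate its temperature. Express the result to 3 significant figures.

T ≈ 300 K

Surface area A = 4πR² = 4π(1.90×10⁷ m)² = 4.53646×10¹⁵ m².
P = σAT⁴ ⇒ T = (P/(σA))^(1/4) = (2.075×10¹⁸/(5.670×10⁻⁸×4.53646×10¹⁵))^(1/4) = 300 K.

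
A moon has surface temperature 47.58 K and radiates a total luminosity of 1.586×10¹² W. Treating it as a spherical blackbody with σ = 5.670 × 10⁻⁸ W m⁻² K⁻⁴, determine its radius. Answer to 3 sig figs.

L = 4πR²σT⁴ ⇒ R = √(L/(4πσT⁴)).
σT⁴ = 0.290590 W/m², so R = √(1.586×10¹²/(4π×0.290590)) = 6.59×10⁵ m.

R ≈ 6.59×10⁵ m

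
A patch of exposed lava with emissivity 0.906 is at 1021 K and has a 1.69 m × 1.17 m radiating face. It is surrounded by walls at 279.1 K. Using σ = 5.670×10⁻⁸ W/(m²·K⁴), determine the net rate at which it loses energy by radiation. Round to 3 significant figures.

Net loss ≈ 1.10×10⁵ W

Area A = 1.69 × 1.17 = 1.9773 m².
Net radiated power P_net = εσA(T⁴ − T₀⁴) = 0.906×5.670×10⁻⁸×1.9773×(1021⁴ − 279.1⁴).
T⁴ − T₀⁴ = 1.08668×10¹² − 6.06791×10⁹ = 1.08061×10¹² K⁴, so P_net = 1.10×10⁵ W.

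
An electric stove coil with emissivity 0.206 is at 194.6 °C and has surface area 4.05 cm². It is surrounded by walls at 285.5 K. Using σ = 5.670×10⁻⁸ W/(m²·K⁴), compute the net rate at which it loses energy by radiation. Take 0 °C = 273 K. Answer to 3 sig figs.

T = 194.6 °C + 273 = 467.6 K.
Area A = 4.05 cm² = 4.05×10⁻⁴ m².
Net radiated power P_net = εσA(T⁴ − T₀⁴) = 0.206×5.670×10⁻⁸×4.05×10⁻⁴×(467.6⁴ − 285.5⁴).
T⁴ − T₀⁴ = 4.78077×10¹⁰ − 6.64392×10⁹ = 4.11638×10¹⁰ K⁴, so P_net = 0.195 W.

Net loss ≈ 0.195 W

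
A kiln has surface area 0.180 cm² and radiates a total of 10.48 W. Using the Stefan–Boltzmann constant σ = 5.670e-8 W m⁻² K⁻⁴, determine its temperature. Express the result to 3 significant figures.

T ≈ 1.79×10³ K

Area A = 0.180 cm² = 1.80×10⁻⁵ m².
P = σAT⁴ ⇒ T = (P/(σA))^(1/4) = (10.48/(5.670×10⁻⁸×1.80×10⁻⁵))^(1/4) = 1.79×10³ K.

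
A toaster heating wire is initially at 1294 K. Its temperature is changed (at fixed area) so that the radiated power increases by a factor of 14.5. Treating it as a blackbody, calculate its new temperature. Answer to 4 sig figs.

P ∝ T⁴, so T₂/T₁ = (P₂/P₁)^(1/4) = (14.5)^(1/4) = 1.95138.
T₂ = 1294 × 1.95138 = 2525 K.

T₂ ≈ 2525 K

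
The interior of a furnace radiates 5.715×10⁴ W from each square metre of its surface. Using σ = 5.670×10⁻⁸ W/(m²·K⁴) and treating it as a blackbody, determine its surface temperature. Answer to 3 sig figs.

T ≈ 1.00×10³ K

I = σT⁴, so T = (I/σ)^(1/4) = (5.715×10⁴/(5.670×10⁻⁸))^(1/4) = 1.00×10³ K.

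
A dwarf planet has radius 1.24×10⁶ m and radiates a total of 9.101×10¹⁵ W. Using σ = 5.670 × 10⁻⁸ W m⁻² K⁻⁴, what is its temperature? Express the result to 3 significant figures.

Surface area A = 4πR² = 4π(1.24×10⁶ m)² = 1.93221×10¹³ m².
P = σAT⁴ ⇒ T = (P/(σA))^(1/4) = (9.101×10¹⁵/(5.670×10⁻⁸×1.93221×10¹³))^(1/4) = 302 K.

T ≈ 302 K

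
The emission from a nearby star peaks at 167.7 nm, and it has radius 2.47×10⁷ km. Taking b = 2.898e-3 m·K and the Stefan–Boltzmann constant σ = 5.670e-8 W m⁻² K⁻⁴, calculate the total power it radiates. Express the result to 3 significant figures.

P ≈ 3.88×10³¹ W

Wien's law: T = b/λ_max = 2.898×10⁻³/1.677×10⁻⁷ = 17280.9 K.
Surface area A = 4πR² = 4π(2.47×10¹⁰ m)² = 7.66662×10²¹ m².
Then P = σAT⁴ = 5.670×10⁻⁸×7.66662×10²¹×(17280.9)⁴ = 3.88×10³¹ W.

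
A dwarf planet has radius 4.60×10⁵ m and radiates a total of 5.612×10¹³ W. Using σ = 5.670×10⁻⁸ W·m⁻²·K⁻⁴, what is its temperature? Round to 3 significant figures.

Surface area A = 4πR² = 4π(4.60×10⁵ m)² = 2.65904×10¹² m².
P = σAT⁴ ⇒ T = (P/(σA))^(1/4) = (5.612×10¹³/(5.670×10⁻⁸×2.65904×10¹²))^(1/4) = 139 K.

T ≈ 139 K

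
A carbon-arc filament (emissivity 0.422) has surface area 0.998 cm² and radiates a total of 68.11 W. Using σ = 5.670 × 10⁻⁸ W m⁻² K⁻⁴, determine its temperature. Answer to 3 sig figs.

T ≈ 2.31×10³ K

Area A = 0.998 cm² = 9.98×10⁻⁵ m².
P = εσAT⁴ ⇒ T = (P/(εσA))^(1/4) = (68.11/(0.422×5.670×10⁻⁸×9.98×10⁻⁵))^(1/4) = 2.31×10³ K.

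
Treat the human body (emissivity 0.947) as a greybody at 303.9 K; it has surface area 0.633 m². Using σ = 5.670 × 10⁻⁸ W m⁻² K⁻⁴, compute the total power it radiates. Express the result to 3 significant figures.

Area A = 0.633 m².
P = εσAT⁴ = 0.947 × 5.670×10⁻⁸ × 0.633 × (303.9)⁴ = 290 W.

P ≈ 290 W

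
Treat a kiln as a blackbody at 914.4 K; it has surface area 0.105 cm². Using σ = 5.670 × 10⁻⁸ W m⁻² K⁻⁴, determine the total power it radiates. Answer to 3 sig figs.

P ≈ 0.416 W

Area A = 0.105 cm² = 1.05×10⁻⁵ m².
P = σAT⁴ = 5.670×10⁻⁸ × 1.05×10⁻⁵ × (914.4)⁴ = 0.416 W.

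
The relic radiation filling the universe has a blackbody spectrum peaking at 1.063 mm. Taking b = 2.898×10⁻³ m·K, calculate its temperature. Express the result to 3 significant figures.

Wien's law gives T = b/λ_max = (2.898×10⁻³ m·K)/(1.063×10⁻³ m) = 2.73 K.

T ≈ 2.73 K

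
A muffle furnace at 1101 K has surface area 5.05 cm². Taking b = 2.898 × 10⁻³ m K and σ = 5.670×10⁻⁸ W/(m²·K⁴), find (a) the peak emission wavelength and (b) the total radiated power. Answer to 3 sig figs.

(a) λ_max = b/T = 2.898×10⁻³/1101 = 2.632×10⁻⁶ m = 2.63 μm.
Area A = 5.05 cm² = 5.05×10⁻⁴ m².
(b) P = σAT⁴ = 5.670×10⁻⁸×5.05×10⁻⁴×(1101)⁴ = 42.1 W.

λ_max ≈ 2.63 μm; P ≈ 42.1 W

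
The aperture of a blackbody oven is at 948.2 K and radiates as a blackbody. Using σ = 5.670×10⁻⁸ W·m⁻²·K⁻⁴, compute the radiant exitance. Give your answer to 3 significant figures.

Stefan–Boltzmann: I = σT⁴ = 5.670×10⁻⁸ × (948.2)⁴ = 4.58×10⁴ W/m².

I ≈ 4.58×10⁴ W/m²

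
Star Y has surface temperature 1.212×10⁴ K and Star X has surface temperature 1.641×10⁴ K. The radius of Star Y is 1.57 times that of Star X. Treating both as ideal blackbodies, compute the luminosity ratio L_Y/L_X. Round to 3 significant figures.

L_Y/L_X ≈ 0.733

L ∝ R²T⁴, so L_Y/L_X = (R_Y/R_X)²(T_Y/T_X)⁴ = (1.57)² × (1.212×10⁴/1.641×10⁴)⁴ = 2.4649 × 0.297561 = 0.733.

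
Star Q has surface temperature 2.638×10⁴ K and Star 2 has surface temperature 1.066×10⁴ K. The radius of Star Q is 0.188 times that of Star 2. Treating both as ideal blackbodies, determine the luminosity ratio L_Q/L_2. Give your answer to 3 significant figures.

L ∝ R²T⁴, so L_Q/L_2 = (R_Q/R_2)²(T_Q/T_2)⁴ = (0.188)² × (2.638×10⁴/1.066×10⁴)⁴ = 0.035344 × 37.5034 = 1.33.

L_Q/L_2 ≈ 1.33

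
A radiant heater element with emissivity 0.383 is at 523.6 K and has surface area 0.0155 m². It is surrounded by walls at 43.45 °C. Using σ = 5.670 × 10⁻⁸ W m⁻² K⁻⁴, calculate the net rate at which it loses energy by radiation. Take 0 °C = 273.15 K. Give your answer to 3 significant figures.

Net loss ≈ 21.9 W

Surroundings: T = 43.45 °C + 273.15 = 316.60 K.
Area A = 0.0155 m².
Net radiated power P_net = εσA(T⁴ − T₀⁴) = 0.383×5.670×10⁻⁸×0.0155×(523.6⁴ − 316.60⁴).
T⁴ − T₀⁴ = 7.51620×10¹⁰ − 1.00472×10¹⁰ = 6.51148×10¹⁰ K⁴, so P_net = 21.9 W.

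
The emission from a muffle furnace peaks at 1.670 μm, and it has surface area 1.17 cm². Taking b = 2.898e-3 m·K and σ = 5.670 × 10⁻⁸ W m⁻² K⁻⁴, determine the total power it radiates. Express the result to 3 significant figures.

P ≈ 60.2 W

Wien's law: T = b/λ_max = 2.898×10⁻³/1.670×10⁻⁶ = 1735.33 K.
Area A = 1.17 cm² = 1.17×10⁻⁴ m².
Then P = σAT⁴ = 5.670×10⁻⁸×1.17×10⁻⁴×(1735.33)⁴ = 60.2 W.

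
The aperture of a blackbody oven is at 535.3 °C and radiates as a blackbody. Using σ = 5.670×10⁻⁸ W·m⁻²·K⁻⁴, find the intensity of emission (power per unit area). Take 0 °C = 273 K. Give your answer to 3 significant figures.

T = 535.3 °C + 273 = 808.3 K.
Stefan–Boltzmann: I = σT⁴ = 5.670×10⁻⁸ × (808.3)⁴ = 2.42×10⁴ W/m².

I ≈ 2.42×10⁴ W/m²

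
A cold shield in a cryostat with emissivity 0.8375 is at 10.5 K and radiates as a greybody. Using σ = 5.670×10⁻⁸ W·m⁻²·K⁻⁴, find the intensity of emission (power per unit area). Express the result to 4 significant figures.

Stefan–Boltzmann: I = εσT⁴ = 0.8375 × 5.670×10⁻⁸ × (10.5)⁴ = 5.772×10⁻⁴ W/m².

I ≈ 5.772×10⁻⁴ W/m²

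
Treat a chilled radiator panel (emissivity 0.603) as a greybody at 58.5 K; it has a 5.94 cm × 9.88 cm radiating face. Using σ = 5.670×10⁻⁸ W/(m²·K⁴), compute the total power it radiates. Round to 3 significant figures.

Area A = 0.0594 × 0.0988 = 5.86872×10⁻³ m².
P = εσAT⁴ = 0.603 × 5.670×10⁻⁸ × 5.86872×10⁻³ × (58.5)⁴ = 2.35×10⁻³ W.

P ≈ 2.35×10⁻³ W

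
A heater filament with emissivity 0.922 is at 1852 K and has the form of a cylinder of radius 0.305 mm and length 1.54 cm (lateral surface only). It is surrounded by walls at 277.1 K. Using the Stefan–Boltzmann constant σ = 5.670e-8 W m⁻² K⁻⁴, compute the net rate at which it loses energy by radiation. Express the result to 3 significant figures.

Lateral area A = 2πrL = 2π×3.05×10⁻⁴×0.0154 = 2.95121×10⁻⁵ m².
Net radiated power P_net = εσA(T⁴ − T₀⁴) = 0.922×5.670×10⁻⁸×2.95121×10⁻⁵×(1852⁴ − 277.1⁴).
T⁴ − T₀⁴ = 1.17642×10¹³ − 5.89585×10⁹ = 1.17583×10¹³ K⁴, so P_net = 18.1 W.

Net loss ≈ 18.1 W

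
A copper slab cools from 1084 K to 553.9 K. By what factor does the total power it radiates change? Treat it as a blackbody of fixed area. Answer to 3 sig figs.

P ∝ T⁴, so P₂/P₁ = (T₂/T₁)⁴ = (553.9/1084)⁴ = (0.510978)⁴ = 0.0682.

P₂/P₁ ≈ 0.0682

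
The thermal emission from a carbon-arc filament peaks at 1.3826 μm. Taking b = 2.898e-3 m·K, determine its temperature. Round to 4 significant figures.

T ≈ 2096 K

Wien's law gives T = b/λ_max = (2.898×10⁻³ m·K)/(1.3826×10⁻⁶ m) = 2096 K.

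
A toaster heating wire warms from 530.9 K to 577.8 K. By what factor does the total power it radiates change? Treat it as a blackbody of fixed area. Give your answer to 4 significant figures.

P ∝ T⁴, so P₂/P₁ = (T₂/T₁)⁴ = (577.8/530.9)⁴ = (1.08834)⁴ = 1.403.

P₂/P₁ ≈ 1.403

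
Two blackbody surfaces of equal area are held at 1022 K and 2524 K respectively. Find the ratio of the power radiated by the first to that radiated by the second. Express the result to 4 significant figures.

With equal areas, P₁/P₂ = (T₁/T₂)⁴ = (1022/2524)⁴ = 0.02688.

P₁/P₂ ≈ 0.02688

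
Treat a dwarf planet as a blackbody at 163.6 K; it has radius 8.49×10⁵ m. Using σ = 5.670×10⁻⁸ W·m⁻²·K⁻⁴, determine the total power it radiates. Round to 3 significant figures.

P ≈ 3.68×10¹⁴ W

Surface area A = 4πR² = 4π(8.49×10⁵ m)² = 9.05785×10¹² m².
P = σAT⁴ = 5.670×10⁻⁸ × 9.05785×10¹² × (163.6)⁴ = 3.68×10¹⁴ W.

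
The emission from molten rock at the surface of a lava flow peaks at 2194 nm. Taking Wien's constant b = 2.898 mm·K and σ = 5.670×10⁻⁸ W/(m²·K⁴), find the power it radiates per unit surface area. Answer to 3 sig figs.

Wien's law: T = b/λ_max = 2.898×10⁻³/2.194×10⁻⁶ = 1320.88 K.
Then I = σT⁴ = 5.670×10⁻⁸×(1320.88)⁴ = 1.73×10⁵ W/m².

I ≈ 1.73×10⁵ W/m²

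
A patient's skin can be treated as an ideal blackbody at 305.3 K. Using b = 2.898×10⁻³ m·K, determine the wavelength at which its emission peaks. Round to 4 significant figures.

λ_max ≈ 9.492 μm

Wien's displacement law: λ_max = b/T = (2.898×10⁻³ m·K)/(305.3 K) = 9.4923×10⁻⁶ m.
That is 9.492 μm, in the infrared range.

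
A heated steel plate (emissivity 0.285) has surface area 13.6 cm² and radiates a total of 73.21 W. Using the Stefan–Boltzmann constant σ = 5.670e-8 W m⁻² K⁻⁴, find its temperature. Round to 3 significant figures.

Area A = 13.6 cm² = 1.36×10⁻³ m².
P = εσAT⁴ ⇒ T = (P/(εσA))^(1/4) = (73.21/(0.285×5.670×10⁻⁸×1.36×10⁻³))^(1/4) = 1.35×10³ K.

T ≈ 1.35×10³ K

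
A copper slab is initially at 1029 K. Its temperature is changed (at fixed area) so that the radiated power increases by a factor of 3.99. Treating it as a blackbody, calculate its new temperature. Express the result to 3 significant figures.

T₂ ≈ 1.45×10³ K

P ∝ T⁴, so T₂/T₁ = (P₂/P₁)^(1/4) = (3.99)^(1/4) = 1.41333.
T₂ = 1029 × 1.41333 = 1.45×10³ K.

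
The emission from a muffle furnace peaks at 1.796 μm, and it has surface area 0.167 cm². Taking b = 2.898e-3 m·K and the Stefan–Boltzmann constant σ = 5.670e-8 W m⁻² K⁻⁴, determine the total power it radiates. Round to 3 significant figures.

Wien's law: T = b/λ_max = 2.898×10⁻³/1.796×10⁻⁶ = 1613.59 K.
Area A = 0.167 cm² = 1.67×10⁻⁵ m².
Then P = σAT⁴ = 5.670×10⁻⁸×1.67×10⁻⁵×(1613.59)⁴ = 6.42 W.

P ≈ 6.42 W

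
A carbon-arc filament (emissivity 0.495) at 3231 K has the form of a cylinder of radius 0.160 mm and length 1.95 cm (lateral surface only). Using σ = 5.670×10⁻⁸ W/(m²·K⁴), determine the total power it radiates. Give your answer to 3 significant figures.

Lateral area A = 2πrL = 2π×1.60×10⁻⁴×0.0195 = 1.96035×10⁻⁵ m².
P = εσAT⁴ = 0.495 × 5.670×10⁻⁸ × 1.96035×10⁻⁵ × (3231)⁴ = 60.0 W.

P ≈ 60.0 W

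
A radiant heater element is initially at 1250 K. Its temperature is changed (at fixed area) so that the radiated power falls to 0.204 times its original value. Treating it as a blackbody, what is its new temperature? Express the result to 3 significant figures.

P ∝ T⁴, so T₂/T₁ = (P₂/P₁)^(1/4) = (0.204)^(1/4) = 0.672059.
T₂ = 1250 × 0.672059 = 840 K.

T₂ ≈ 840 K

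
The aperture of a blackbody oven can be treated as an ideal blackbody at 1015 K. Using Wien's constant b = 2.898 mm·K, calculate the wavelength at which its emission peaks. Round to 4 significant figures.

Wien's displacement law: λ_max = b/T = (2.898×10⁻³ m·K)/(1015 K) = 2.8552×10⁻⁶ m.
That is 2855 nm, in the infrared range.

λ_max ≈ 2855 nm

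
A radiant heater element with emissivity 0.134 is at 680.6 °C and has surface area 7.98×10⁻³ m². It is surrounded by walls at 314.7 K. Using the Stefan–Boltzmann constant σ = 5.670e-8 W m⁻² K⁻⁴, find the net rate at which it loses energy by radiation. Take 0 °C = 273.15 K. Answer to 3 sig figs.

Net loss ≈ 49.6 W

T = 680.6 °C + 273.15 = 953.75 K.
Area A = 7.98×10⁻³ m².
Net radiated power P_net = εσA(T⁴ − T₀⁴) = 0.134×5.670×10⁻⁸×7.98×10⁻³×(953.75⁴ − 314.7⁴).
T⁴ − T₀⁴ = 8.27443×10¹¹ − 9.80815×10⁹ = 8.17635×10¹¹ K⁴, so P_net = 49.6 W.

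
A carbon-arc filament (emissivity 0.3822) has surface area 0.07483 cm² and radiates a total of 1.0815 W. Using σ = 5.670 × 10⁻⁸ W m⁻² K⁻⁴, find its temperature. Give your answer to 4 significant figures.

T ≈ 1607 K

Area A = 0.07483 cm² = 7.483×10⁻⁶ m².
P = εσAT⁴ ⇒ T = (P/(εσA))^(1/4) = (1.0815/(0.3822×5.670×10⁻⁸×7.483×10⁻⁶))^(1/4) = 1607 K.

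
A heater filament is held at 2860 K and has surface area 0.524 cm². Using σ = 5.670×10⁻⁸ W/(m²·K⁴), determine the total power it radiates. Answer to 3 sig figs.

P ≈ 199 W

Area A = 0.524 cm² = 5.24×10⁻⁵ m².
P = σAT⁴ = 5.670×10⁻⁸ × 5.24×10⁻⁵ × (2860)⁴ = 199 W.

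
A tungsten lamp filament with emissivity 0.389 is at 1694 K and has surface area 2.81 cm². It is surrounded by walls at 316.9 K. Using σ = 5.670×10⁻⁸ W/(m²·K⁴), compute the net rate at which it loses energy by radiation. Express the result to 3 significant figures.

Area A = 2.81 cm² = 2.81×10⁻⁴ m².
Net radiated power P_net = εσA(T⁴ − T₀⁴) = 0.389×5.670×10⁻⁸×2.81×10⁻⁴×(1694⁴ − 316.9⁴).
T⁴ − T₀⁴ = 8.23481×10¹² − 1.00853×10¹⁰ = 8.22472×10¹² K⁴, so P_net = 51.0 W.

Net loss ≈ 51.0 W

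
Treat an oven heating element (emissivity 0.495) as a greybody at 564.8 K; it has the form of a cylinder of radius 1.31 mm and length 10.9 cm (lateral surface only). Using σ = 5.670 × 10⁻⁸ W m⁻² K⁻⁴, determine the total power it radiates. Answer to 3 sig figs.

P ≈ 2.56 W

Lateral area A = 2πrL = 2π×1.31×10⁻³×0.109 = 8.97176×10⁻⁴ m².
P = εσAT⁴ = 0.495 × 5.670×10⁻⁸ × 8.97176×10⁻⁴ × (564.8)⁴ = 2.56 W.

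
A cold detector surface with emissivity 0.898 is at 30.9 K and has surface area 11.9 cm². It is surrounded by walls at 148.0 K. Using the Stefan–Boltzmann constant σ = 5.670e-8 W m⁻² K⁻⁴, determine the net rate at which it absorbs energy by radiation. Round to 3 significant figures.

Area A = 11.9 cm² = 1.19×10⁻³ m².
Net radiated power P_net = εσA(T⁴ − T₀⁴) = 0.898×5.670×10⁻⁸×1.19×10⁻³×(30.9⁴ − 148.0⁴).
T⁴ − T₀⁴ = 9.11662×10⁵ − 4.79785×10⁸ = -4.78873×10⁸ K⁴, so P_net = -0.0290 W — negative, meaning a net gain of 0.0290 W.

Net gain ≈ 0.0290 W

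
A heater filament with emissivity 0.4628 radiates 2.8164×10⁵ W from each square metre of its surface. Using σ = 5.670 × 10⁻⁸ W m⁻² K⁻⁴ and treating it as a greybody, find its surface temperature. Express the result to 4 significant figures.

I = εσT⁴, so T = (I/εσ)^(1/4) = (2.8164×10⁵/(0.4628×5.670×10⁻⁸))^(1/4) = 1810 K.

T ≈ 1810 K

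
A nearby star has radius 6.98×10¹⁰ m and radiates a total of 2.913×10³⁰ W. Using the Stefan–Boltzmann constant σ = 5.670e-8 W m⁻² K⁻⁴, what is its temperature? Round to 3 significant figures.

Surface area A = 4πR² = 4π(6.98×10¹⁰ m)² = 6.12239×10²² m².
P = σAT⁴ ⇒ T = (P/(σA))^(1/4) = (2.913×10³⁰/(5.670×10⁻⁸×6.12239×10²²))^(1/4) = 5.38×10³ K.

T ≈ 5.38×10³ K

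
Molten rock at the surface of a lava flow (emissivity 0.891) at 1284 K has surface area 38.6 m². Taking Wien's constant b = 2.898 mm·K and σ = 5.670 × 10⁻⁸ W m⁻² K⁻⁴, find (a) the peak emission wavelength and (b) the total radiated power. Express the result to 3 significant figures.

(a) λ_max = b/T = 2.898×10⁻³/1284 = 2.257×10⁻⁶ m = 2.26 μm.
Area A = 38.6 m².
(b) P = εσAT⁴ = 0.891×5.670×10⁻⁸×38.6×(1284)⁴ = 5.30×10⁶ W.

λ_max ≈ 2.26 μm; P ≈ 5.30×10⁶ W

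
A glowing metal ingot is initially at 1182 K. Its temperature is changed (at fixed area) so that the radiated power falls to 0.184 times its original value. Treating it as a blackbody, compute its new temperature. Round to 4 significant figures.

T₂ ≈ 774.1 K

P ∝ T⁴, so T₂/T₁ = (P₂/P₁)^(1/4) = (0.184)^(1/4) = 0.654944.
T₂ = 1182 × 0.654944 = 774.1 K.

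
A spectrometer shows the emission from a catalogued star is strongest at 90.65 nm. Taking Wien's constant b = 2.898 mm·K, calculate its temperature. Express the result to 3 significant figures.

T ≈ 3.20×10⁴ K

Wien's law gives T = b/λ_max = (2.898×10⁻³ m·K)/(9.065×10⁻⁸ m) = 3.20×10⁴ K.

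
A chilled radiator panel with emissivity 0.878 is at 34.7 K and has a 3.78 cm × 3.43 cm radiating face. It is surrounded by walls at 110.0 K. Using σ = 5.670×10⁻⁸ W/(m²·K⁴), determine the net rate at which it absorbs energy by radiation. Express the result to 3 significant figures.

Net gain ≈ 9.36×10⁻³ W

Area A = 0.0378 × 0.0343 = 1.29654×10⁻³ m².
Net radiated power P_net = εσA(T⁴ − T₀⁴) = 0.878×5.670×10⁻⁸×1.29654×10⁻³×(34.7⁴ − 110.0⁴).
T⁴ − T₀⁴ = 1.44983×10⁶ − 1.46410×10⁸ = -1.44960×10⁸ K⁴, so P_net = -9.36×10⁻³ W — negative, meaning a net gain of 9.36×10⁻³ W.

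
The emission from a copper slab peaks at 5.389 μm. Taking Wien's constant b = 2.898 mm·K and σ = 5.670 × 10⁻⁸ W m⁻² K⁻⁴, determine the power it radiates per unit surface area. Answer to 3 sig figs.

Wien's law: T = b/λ_max = 2.898×10⁻³/5.389×10⁻⁶ = 537.762 K.
Then I = σT⁴ = 5.670×10⁻⁸×(537.762)⁴ = 4.74×10³ W/m².

I ≈ 4.74×10³ W/m²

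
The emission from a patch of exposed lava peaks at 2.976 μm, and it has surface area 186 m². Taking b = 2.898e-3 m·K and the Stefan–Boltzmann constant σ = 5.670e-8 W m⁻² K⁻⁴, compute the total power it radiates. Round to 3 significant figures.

Wien's law: T = b/λ_max = 2.898×10⁻³/2.976×10⁻⁶ = 973.790 K.
Area A = 186 m².
Then P = σAT⁴ = 5.670×10⁻⁸×186×(973.790)⁴ = 9.48×10⁶ W.

P ≈ 9.48×10⁶ W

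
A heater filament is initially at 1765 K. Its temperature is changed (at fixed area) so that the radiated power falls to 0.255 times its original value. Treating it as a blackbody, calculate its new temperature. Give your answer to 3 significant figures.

P ∝ T⁴, so T₂/T₁ = (P₂/P₁)^(1/4) = (0.255)^(1/4) = 0.710616.
T₂ = 1765 × 0.710616 = 1.25×10³ K.

T₂ ≈ 1.25×10³ K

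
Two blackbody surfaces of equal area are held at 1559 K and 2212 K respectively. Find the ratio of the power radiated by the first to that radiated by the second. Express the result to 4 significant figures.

P₁/P₂ ≈ 0.2467

With equal areas, P₁/P₂ = (T₁/T₂)⁴ = (1559/2212)⁴ = 0.2467.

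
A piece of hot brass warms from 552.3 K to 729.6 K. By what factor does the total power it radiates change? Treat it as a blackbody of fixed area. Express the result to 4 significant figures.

P ∝ T⁴, so P₂/P₁ = (T₂/T₁)⁴ = (729.6/552.3)⁴ = (1.32102)⁴ = 3.045.

P₂/P₁ ≈ 3.045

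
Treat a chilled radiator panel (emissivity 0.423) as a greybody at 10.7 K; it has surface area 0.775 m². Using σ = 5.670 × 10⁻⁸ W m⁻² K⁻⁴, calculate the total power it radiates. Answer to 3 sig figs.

P ≈ 2.44×10⁻⁴ W

Area A = 0.775 m².
P = εσAT⁴ = 0.423 × 5.670×10⁻⁸ × 0.775 × (10.7)⁴ = 2.44×10⁻⁴ W.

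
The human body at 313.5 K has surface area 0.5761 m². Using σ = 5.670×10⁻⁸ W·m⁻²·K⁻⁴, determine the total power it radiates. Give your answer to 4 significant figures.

Area A = 0.5761 m².
P = σAT⁴ = 5.670×10⁻⁸ × 0.5761 × (313.5)⁴ = 315.5 W.

P ≈ 315.5 W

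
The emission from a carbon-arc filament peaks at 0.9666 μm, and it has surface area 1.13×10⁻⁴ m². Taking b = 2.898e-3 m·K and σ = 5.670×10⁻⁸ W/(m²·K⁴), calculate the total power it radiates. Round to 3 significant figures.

P ≈ 518 W

Wien's law: T = b/λ_max = 2.898×10⁻³/9.666×10⁻⁷ = 2998.14 K.
Area A = 1.13×10⁻⁴ m².
Then P = σAT⁴ = 5.670×10⁻⁸×1.13×10⁻⁴×(2998.14)⁴ = 518 W.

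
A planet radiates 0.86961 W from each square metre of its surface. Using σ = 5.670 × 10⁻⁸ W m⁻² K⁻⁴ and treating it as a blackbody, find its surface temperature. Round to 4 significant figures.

I = σT⁴, so T = (I/σ)^(1/4) = (0.86961/(5.670×10⁻⁸))^(1/4) = 62.58 K.

T ≈ 62.58 K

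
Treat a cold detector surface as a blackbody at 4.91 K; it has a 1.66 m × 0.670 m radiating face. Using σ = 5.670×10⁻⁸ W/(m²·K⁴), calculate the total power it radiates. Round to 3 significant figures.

Area A = 1.66 × 0.670 = 1.1122 m².
P = σAT⁴ = 5.670×10⁻⁸ × 1.1122 × (4.91)⁴ = 3.67×10⁻⁵ W.

P ≈ 3.67×10⁻⁵ W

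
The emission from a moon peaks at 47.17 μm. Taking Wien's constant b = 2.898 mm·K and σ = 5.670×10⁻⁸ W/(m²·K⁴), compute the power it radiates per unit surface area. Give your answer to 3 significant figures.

I ≈ 0.808 W/m²

Wien's law: T = b/λ_max = 2.898×10⁻³/4.717×10⁻⁵ = 61.4374 K.
Then I = σT⁴ = 5.670×10⁻⁸×(61.4374)⁴ = 0.808 W/m².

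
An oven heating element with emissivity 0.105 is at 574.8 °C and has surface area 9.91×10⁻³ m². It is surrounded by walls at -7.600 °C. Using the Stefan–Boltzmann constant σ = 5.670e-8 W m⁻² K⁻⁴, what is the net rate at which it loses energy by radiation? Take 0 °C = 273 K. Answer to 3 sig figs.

Net loss ≈ 30.2 W

T = 574.8 °C + 273 = 847.8 K.
Surroundings: T = -7.600 °C + 273 = 265.400 K.
Area A = 9.91×10⁻³ m².
Net radiated power P_net = εσA(T⁴ − T₀⁴) = 0.105×5.670×10⁻⁸×9.91×10⁻³×(847.8⁴ − 265.400⁴).
T⁴ − T₀⁴ = 5.16623×10¹¹ − 4.96139×10⁹ = 5.11662×10¹¹ K⁴, so P_net = 30.2 W.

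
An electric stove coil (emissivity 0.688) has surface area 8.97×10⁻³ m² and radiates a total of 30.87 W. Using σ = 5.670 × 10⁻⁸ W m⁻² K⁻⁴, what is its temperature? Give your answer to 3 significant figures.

T ≈ 545 K

Area A = 8.97×10⁻³ m².
P = εσAT⁴ ⇒ T = (P/(εσA))^(1/4) = (30.87/(0.688×5.670×10⁻⁸×8.97×10⁻³))^(1/4) = 545 K.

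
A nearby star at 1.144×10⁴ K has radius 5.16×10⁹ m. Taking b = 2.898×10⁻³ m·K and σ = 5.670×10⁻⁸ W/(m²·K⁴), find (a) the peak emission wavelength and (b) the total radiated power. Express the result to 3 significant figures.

(a) λ_max = b/T = 2.898×10⁻³/1.144×10⁴ = 2.533×10⁻⁷ m = 253 nm.
Surface area A = 4πR² = 4π(5.16×10⁹ m)² = 3.34587×10²⁰ m².
(b) P = σAT⁴ = 5.670×10⁻⁸×3.34587×10²⁰×(1.144×10⁴)⁴ = 3.25×10²⁹ W.

λ_max ≈ 253 nm; P ≈ 3.25×10²⁹ W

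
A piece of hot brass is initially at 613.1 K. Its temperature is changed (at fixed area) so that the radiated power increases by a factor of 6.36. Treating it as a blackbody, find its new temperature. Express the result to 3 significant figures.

T₂ ≈ 974 K

P ∝ T⁴, so T₂/T₁ = (P₂/P₁)^(1/4) = (6.36)^(1/4) = 1.58805.
T₂ = 613.1 × 1.58805 = 974 K.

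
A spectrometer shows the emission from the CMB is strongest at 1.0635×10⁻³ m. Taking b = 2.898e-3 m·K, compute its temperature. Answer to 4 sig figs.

T ≈ 2.725 K

Wien's law gives T = b/λ_max = (2.898×10⁻³ m·K)/(1.0635×10⁻³ m) = 2.725 K.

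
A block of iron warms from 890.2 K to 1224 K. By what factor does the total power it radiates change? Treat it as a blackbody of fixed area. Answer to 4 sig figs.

P ∝ T⁴, so P₂/P₁ = (T₂/T₁)⁴ = (1224/890.2)⁴ = (1.37497)⁴ = 3.574.

P₂/P₁ ≈ 3.574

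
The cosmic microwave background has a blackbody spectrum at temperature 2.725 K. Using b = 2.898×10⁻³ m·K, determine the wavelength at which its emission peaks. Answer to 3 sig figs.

λ_max ≈ 1.06 mm

Wien's displacement law: λ_max = b/T = (2.898×10⁻³ m·K)/(2.725 K) = 1.063×10⁻³ m.
That is 1.06 mm, in the microwave range.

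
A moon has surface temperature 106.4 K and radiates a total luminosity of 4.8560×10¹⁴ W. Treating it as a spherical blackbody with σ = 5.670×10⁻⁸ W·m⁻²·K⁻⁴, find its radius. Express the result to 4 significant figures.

R ≈ 2.306×10⁶ m

L = 4πR²σT⁴ ⇒ R = √(L/(4πσT⁴)).
σT⁴ = 7.26691 W/m², so R = √(4.8560×10¹⁴/(4π×7.26691)) = 2.306×10⁶ m.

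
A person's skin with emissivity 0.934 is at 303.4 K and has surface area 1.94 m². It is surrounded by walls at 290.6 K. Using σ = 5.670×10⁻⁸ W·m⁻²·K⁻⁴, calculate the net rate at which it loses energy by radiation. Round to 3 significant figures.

Net loss ≈ 138 W

Area A = 1.94 m².
Net radiated power P_net = εσA(T⁴ − T₀⁴) = 0.934×5.670×10⁻⁸×1.94×(303.4⁴ − 290.6⁴).
T⁴ − T₀⁴ = 8.47349×10⁹ − 7.13153×10⁹ = 1.34196×10⁹ K⁴, so P_net = 138 W.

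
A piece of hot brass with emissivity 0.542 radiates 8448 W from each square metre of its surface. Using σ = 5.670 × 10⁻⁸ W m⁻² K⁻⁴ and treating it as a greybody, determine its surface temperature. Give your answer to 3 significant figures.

I = εσT⁴, so T = (I/εσ)^(1/4) = (8448/(0.542×5.670×10⁻⁸))^(1/4) = 724 K.

T ≈ 724 K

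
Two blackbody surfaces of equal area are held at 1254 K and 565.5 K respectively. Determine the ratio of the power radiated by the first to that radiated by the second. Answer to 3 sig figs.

P₁/P₂ ≈ 24.2

With equal areas, P₁/P₂ = (T₁/T₂)⁴ = (1254/565.5)⁴ = 24.2.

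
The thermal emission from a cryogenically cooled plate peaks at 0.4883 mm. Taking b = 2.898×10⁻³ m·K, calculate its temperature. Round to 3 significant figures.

T ≈ 5.93 K

Wien's law gives T = b/λ_max = (2.898×10⁻³ m·K)/(4.883×10⁻⁴ m) = 5.93 K.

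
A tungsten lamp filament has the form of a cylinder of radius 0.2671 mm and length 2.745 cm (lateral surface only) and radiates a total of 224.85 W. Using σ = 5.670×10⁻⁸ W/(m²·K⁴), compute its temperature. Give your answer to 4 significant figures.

T ≈ 3046 K

Lateral area A = 2πrL = 2π×2.671×10⁻⁴×0.02745 = 4.60677×10⁻⁵ m².
P = σAT⁴ ⇒ T = (P/(σA))^(1/4) = (224.85/(5.670×10⁻⁸×4.60677×10⁻⁵))^(1/4) = 3046 K.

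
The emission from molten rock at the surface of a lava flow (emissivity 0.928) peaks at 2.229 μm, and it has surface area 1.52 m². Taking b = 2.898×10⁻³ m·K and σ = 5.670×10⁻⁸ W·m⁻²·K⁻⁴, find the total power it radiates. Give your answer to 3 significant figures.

P ≈ 2.29×10⁵ W

Wien's law: T = b/λ_max = 2.898×10⁻³/2.229×10⁻⁶ = 1300.13 K.
Area A = 1.52 m².
Then P = εσAT⁴ = 0.928×5.670×10⁻⁸×1.52×(1300.13)⁴ = 2.29×10⁵ W.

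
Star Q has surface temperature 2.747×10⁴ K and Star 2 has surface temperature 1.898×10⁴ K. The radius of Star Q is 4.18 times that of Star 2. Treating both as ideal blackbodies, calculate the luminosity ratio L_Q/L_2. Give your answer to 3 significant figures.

L_Q/L_2 ≈ 76.7

L ∝ R²T⁴, so L_Q/L_2 = (R_Q/R_2)²(T_Q/T_2)⁴ = (4.18)² × (2.747×10⁴/1.898×10⁴)⁴ = 17.4724 × 4.38783 = 76.7.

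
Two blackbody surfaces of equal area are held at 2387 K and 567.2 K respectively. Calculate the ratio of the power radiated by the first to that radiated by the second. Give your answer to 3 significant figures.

P₁/P₂ ≈ 314

With equal areas, P₁/P₂ = (T₁/T₂)⁴ = (2387/567.2)⁴ = 314.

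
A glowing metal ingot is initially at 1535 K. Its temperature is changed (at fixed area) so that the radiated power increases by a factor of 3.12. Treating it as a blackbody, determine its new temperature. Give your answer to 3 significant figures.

P ∝ T⁴, so T₂/T₁ = (P₂/P₁)^(1/4) = (3.12)^(1/4) = 1.32904.
T₂ = 1535 × 1.32904 = 2.04×10³ K.

T₂ ≈ 2.04×10³ K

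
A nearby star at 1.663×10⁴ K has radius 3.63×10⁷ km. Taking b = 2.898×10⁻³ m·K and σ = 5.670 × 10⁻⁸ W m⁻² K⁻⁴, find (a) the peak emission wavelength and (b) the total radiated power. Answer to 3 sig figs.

(a) λ_max = b/T = 2.898×10⁻³/1.663×10⁴ = 1.743×10⁻⁷ m = 174 nm.
Surface area A = 4πR² = 4π(3.63×10¹⁰ m)² = 1.65586×10²² m².
(b) P = σAT⁴ = 5.670×10⁻⁸×1.65586×10²²×(1.663×10⁴)⁴ = 7.18×10³¹ W.

λ_max ≈ 174 nm; P ≈ 7.18×10³¹ W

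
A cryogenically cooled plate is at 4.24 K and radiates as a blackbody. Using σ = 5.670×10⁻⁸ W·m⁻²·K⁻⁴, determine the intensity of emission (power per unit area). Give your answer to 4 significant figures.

Stefan–Boltzmann: I = σT⁴ = 5.670×10⁻⁸ × (4.24)⁴ = 1.833×10⁻⁵ W/m².

I ≈ 1.833×10⁻⁵ W/m²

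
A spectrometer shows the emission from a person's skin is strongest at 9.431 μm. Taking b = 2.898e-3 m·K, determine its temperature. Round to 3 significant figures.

Wien's law gives T = b/λ_max = (2.898×10⁻³ m·K)/(9.431×10⁻⁶ m) = 307 K.

T ≈ 307 K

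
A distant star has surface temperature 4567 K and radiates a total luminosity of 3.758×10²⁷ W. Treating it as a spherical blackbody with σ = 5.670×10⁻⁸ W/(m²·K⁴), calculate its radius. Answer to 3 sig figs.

L = 4πR²σT⁴ ⇒ R = √(L/(4πσT⁴)).
σT⁴ = 2.46665×10⁷ W/m², so R = √(3.758×10²⁷/(4π×2.46665×10⁷)) = 3.48×10⁹ m.

R ≈ 3.48×10⁹ m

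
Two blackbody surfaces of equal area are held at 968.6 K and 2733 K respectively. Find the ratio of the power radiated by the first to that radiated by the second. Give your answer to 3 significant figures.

P₁/P₂ ≈ 0.0158

With equal areas, P₁/P₂ = (T₁/T₂)⁴ = (968.6/2733)⁴ = 0.0158.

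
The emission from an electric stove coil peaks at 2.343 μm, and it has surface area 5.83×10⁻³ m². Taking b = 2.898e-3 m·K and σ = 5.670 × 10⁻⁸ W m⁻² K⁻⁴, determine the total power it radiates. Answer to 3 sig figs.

Wien's law: T = b/λ_max = 2.898×10⁻³/2.343×10⁻⁶ = 1236.88 K.
Area A = 5.83×10⁻³ m².
Then P = σAT⁴ = 5.670×10⁻⁸×5.83×10⁻³×(1236.88)⁴ = 774 W.

P ≈ 774 W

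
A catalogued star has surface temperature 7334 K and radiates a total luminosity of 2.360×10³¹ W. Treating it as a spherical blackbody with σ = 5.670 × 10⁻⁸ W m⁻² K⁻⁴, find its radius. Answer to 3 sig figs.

R ≈ 1.07×10¹¹ m

L = 4πR²σT⁴ ⇒ R = √(L/(4πσT⁴)).
σT⁴ = 1.64039×10⁸ W/m², so R = √(2.360×10³¹/(4π×1.64039×10⁸)) = 1.07×10¹¹ m.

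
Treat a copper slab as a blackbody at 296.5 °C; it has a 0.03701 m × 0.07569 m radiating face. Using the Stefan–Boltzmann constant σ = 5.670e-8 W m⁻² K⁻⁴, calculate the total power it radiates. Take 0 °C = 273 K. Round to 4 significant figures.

P ≈ 16.71 W

T = 296.5 °C + 273 = 569.5 K.
Area A = 0.03701 × 0.07569 = 2.80129×10⁻³ m².
P = σAT⁴ = 5.670×10⁻⁸ × 2.80129×10⁻³ × (569.5)⁴ = 16.71 W.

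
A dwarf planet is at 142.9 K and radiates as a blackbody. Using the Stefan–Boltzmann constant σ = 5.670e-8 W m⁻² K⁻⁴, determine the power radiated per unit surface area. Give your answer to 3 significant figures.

I ≈ 23.6 W/m²

Stefan–Boltzmann: I = σT⁴ = 5.670×10⁻⁸ × (142.9)⁴ = 23.6 W/m².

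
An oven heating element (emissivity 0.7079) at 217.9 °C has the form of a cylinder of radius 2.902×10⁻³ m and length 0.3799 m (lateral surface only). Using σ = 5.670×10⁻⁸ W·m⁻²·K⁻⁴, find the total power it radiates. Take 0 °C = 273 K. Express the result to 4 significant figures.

T = 217.9 °C + 273 = 490.9 K.
Lateral area A = 2πrL = 2π×2.902×10⁻³×0.3799 = 6.92702×10⁻³ m².
P = εσAT⁴ = 0.7079 × 5.670×10⁻⁸ × 6.92702×10⁻³ × (490.9)⁴ = 16.15 W.

P ≈ 16.15 W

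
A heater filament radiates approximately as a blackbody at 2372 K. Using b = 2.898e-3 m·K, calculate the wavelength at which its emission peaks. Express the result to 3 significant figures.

λ_max ≈ 1.22×10³ nm

Wien's displacement law: λ_max = b/T = (2.898×10⁻³ m·K)/(2372 K) = 1.222×10⁻⁶ m.
That is 1.22×10³ nm, in the infrared range.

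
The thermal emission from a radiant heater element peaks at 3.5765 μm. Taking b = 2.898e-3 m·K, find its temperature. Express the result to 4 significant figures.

T ≈ 810.3 K

Wien's law gives T = b/λ_max = (2.898×10⁻³ m·K)/(3.5765×10⁻⁶ m) = 810.3 K.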